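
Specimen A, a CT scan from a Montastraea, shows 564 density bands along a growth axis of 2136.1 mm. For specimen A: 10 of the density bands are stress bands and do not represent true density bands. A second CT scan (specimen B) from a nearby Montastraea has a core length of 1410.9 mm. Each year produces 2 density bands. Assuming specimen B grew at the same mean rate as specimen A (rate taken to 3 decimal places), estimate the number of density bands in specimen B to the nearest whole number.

Specimen A: adjusted count: 564 − 10 = 554 density bands.
Specimen A: with 2 density bands per year, 554 / 2 = 277 years.
A: Extension rate ≈ 2136.1 / 277 = 7.712 mm/yr.
Specimen B: 1410.9 mm / 7.712 mm per year = 182.95 years; at 2 density bands per year that is 182.95 × 2 ≈ 366 density bands.

366 density bands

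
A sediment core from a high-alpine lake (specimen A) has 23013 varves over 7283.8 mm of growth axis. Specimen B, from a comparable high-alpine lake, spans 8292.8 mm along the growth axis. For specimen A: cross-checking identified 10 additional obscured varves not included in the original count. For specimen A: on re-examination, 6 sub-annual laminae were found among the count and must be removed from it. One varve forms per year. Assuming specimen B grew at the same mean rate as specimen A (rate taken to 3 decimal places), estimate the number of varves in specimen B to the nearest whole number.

Specimen A: correcting the raw count gives 23013 − 6 + 10 = 23017 true varves.
A: Mean rate = 7283.8 mm / 23017 years ≈ 0.316 mm/yr.
For B, 8292.8 / 0.316 = 26243.04 years ≈ 26243 varves.

26243 varves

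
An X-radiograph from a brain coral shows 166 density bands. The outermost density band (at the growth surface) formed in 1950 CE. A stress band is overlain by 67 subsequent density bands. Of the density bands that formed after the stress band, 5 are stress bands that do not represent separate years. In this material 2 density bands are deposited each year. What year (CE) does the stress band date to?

1919 CE

67 density bands post-date the stress band.
Excluding 5 false density bands: 67 − 5 = 62.
Dividing by 2 density bands per year: 62 / 2 = 31 years.
The density band at the growth surface is 1950 CE, so the stress band dates to 1950 − 31 = 1919 CE.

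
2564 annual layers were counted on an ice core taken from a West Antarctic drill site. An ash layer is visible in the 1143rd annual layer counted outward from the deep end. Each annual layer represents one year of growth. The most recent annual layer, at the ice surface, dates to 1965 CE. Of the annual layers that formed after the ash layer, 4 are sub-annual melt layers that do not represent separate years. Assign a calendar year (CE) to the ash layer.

Between annual layer 1143 and the ice surface there are 2564 − 1143 = 1421 annual layers.
Excluding 4 false annual layers: 1421 − 4 = 1417.
1965 − 1417 = 548 CE.

548 CE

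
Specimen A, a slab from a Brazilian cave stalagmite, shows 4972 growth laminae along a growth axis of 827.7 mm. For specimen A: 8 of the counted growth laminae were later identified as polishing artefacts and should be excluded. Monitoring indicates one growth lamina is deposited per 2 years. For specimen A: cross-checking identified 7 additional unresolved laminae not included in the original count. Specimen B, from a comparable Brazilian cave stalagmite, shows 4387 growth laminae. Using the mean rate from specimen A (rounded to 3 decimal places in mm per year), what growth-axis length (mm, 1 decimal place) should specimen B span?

728.2 mm

Specimen A: after corrections the count is 4972 − 8 + 7 = 4971 growth laminae.
Specimen A: at 2 years per growth lamina, 4971 × 2 = 9942 years.
A: Extension rate ≈ 827.7 / 9942 = 0.083 mm/year.
Specimen B: 4387 growth laminae at 2 years each span 4387 × 2 = 8774 years. For B, 0.083 mm/year × 8774 years = 728.2 mm.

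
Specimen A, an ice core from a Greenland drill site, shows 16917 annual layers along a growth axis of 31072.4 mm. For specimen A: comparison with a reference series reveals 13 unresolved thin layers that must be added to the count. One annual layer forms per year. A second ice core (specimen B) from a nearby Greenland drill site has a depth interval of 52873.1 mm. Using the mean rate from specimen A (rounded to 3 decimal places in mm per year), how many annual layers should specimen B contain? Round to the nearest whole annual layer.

Specimen A: after corrections the count is 16917 + 13 = 16930 annual layers.
A: 31072.4 mm over 16930 years gives 31072.4 / 16930 ≈ 1.835 mm/year.
B spans 52873.1 / 1.835 = 28813.68 years ≈ 28814 annual layers.

28814 annual layers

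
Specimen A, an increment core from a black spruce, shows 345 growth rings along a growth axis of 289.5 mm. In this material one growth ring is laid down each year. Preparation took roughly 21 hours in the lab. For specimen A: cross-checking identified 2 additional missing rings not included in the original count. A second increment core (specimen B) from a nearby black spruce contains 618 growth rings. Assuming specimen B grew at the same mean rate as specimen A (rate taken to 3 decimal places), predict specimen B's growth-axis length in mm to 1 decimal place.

Specimen A: correcting the raw count gives 345 + 2 = 347 true growth rings.
A: 289.5 mm over 347 years gives 289.5 / 347 ≈ 0.834 mm/yr.
B's length ≈ 0.834 × 618 = 515.4 mm.

515.4 mm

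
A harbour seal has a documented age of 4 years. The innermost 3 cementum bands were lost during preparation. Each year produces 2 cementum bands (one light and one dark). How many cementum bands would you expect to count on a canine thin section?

5 cementum bands

Expected cementum bands: 4 × 2 = 8.
Less the 3 uncaptured cementum bands: 8 − 3 = 5.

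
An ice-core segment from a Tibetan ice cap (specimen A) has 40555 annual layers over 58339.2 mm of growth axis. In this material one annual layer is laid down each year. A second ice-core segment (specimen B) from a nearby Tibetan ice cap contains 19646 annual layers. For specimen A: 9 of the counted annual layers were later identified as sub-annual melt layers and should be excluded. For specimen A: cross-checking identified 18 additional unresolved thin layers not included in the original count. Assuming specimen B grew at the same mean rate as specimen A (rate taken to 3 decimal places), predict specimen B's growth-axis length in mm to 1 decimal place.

28250.9 mm

Specimen A: true annual layer count = 40555 − 9 + 18 = 40564.
A: Extension rate ≈ 58339.2 / 40564 = 1.438 mm/year.
For B, 1.438 mm/year × 19646 years = 28250.9 mm.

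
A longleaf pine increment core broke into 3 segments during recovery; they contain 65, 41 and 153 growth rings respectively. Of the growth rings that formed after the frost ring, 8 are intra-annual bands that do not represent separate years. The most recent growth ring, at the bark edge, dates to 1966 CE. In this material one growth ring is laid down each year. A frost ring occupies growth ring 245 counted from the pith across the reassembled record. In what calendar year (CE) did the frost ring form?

1960 CE

Total growth rings = 65 + 41 + 153 = 259.
The frost ring sits at growth ring 245 from the pith, so 259 − 245 = 14 growth rings formed after it.
Excluding 8 false growth rings: 14 − 8 = 6.
1966 − 6 = 1960 CE.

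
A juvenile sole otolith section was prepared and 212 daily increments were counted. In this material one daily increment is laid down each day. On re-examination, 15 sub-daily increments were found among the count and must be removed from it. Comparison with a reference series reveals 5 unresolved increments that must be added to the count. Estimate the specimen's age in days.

After corrections the count is 212 − 15 + 5 = 202 daily increments.
At one daily increment per day, that is 202 days.

202 days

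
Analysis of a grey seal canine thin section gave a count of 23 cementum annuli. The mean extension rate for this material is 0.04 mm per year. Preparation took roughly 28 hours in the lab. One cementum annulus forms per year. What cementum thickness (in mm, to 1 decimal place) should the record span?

0.9 mm

The record spans 23 years at 0.04 mm per year.
Length ≈ 0.04 × 23 = 0.9 mm.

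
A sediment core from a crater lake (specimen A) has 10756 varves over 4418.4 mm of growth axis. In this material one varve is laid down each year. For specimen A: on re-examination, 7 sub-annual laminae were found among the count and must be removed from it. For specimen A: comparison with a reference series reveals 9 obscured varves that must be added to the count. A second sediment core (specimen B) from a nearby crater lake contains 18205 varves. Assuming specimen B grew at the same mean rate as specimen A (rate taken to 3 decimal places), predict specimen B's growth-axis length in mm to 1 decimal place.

7482.3 mm

Specimen A: adjusted count: 10756 − 7 + 9 = 10758 varves.
A: 4418.4 mm over 10758 years gives 4418.4 / 10758 ≈ 0.411 mm/yr.
Length of B = 0.411 × 18205 = 7482.3 mm.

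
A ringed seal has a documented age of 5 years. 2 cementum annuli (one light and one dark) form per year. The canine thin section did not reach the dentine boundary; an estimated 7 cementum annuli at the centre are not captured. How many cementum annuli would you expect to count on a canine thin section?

With 2 cementum annuli per year, 5 years would produce 5 × 2 = 10 cementum annuli.
Subtracting the 7 cementum annuli not captured gives 10 − 7 = 3 cementum annuli in the record.

3 cementum annuli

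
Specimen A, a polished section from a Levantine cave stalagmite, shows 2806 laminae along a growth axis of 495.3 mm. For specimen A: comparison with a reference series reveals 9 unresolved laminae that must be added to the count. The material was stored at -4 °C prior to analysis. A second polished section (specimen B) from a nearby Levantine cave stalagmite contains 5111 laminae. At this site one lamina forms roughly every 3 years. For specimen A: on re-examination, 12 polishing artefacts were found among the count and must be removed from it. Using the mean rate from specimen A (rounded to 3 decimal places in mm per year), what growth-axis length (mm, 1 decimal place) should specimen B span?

904.6 mm

Specimen A: correcting the raw count gives 2806 − 12 + 9 = 2803 true laminae.
Specimen A: multiplying by 3 years per lamina: 2803 × 3 = 8409 years.
A: Extension rate ≈ 495.3 / 8409 = 0.059 mm/year.
Specimen B: multiplying by 3 years per lamina: 5111 × 3 = 15333 years. Length of B = 0.059 × 15333 = 904.6 mm.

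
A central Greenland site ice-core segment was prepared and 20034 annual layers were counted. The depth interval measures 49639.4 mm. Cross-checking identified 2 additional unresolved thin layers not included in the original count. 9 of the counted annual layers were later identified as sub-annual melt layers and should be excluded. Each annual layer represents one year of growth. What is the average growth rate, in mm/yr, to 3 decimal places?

Correcting the raw count gives 20034 − 9 + 2 = 20027 true annual layers.
Mean rate = 49639.4 mm / 20027 years ≈ 2.479 mm/yr.

2.479 mm/yr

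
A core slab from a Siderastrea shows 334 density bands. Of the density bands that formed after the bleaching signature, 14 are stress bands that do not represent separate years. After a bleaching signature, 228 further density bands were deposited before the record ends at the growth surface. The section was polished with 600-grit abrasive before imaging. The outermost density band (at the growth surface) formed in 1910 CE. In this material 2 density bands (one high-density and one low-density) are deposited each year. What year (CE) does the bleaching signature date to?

228 density bands formed after the bleaching signature.
Excluding 14 false density bands: 228 − 14 = 214.
Dividing by 2 density bands per year: 214 / 2 = 107 years.
1910 − 107 = 1803 CE.

1803 CE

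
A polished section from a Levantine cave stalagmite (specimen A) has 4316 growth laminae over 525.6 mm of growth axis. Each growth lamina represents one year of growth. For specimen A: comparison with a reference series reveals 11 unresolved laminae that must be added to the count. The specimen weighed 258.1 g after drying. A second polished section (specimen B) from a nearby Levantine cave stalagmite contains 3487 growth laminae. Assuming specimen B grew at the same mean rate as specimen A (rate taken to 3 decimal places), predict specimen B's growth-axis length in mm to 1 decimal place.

421.9 mm

Specimen A: correcting the raw count gives 4316 + 11 = 4327 true growth laminae.
A: Extension rate ≈ 525.6 / 4327 = 0.121 mm/yr.
For B, 0.121 mm/year × 3487 years = 421.9 mm.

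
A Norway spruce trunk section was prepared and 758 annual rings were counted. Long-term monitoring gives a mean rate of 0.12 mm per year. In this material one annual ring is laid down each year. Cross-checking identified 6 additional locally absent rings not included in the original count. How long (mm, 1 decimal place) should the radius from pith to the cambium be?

91.7 mm

True annual ring count = 758 + 6 = 764.
Predicted length = 0.12 mm/year × 764 years = 91.7 mm.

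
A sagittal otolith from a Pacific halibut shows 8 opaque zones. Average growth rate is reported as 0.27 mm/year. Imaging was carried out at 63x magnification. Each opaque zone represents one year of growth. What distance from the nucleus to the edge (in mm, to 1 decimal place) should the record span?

The record spans 8 years at 0.27 mm per year.
Length ≈ 0.27 × 8 = 2.2 mm.

2.2 mm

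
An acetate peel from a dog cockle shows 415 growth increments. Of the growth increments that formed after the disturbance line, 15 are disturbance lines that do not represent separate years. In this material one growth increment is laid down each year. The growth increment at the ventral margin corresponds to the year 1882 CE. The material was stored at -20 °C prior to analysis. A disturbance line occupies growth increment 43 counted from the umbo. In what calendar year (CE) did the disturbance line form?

1525 CE

Between growth increment 43 and the ventral margin there are 415 − 43 = 372 growth increments.
Removing the 15 false growth increments leaves 372 − 15 = 357 true growth increments beyond the disturbance line.
Counting back 357 years from 1882 CE places the disturbance line in 1882 − 357 = 1525 CE.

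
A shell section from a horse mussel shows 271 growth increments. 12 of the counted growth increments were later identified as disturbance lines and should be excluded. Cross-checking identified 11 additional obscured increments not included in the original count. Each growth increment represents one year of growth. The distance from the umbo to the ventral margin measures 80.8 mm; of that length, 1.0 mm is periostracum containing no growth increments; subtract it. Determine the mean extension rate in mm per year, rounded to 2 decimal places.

0.30 mm per year

Adjusted count: 271 − 12 + 11 = 270 growth increments.
The growth record spans 80.8 − 1.0 = 79.8 mm.
79.8 mm over 270 years gives 79.8 / 270 ≈ 0.30 mm per year.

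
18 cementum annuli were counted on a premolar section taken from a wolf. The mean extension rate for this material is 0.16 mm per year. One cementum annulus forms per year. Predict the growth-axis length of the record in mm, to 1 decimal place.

The record spans 18 years at 0.16 mm per year.
18 years at 0.16 mm/year gives 0.16 × 18 = 2.9 mm.

2.9 mm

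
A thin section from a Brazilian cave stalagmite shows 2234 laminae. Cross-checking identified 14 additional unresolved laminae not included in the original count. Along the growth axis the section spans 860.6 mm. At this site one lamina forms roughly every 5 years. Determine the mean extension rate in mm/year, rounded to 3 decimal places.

0.077 mm/year

True lamina count = 2234 + 14 = 2248.
At 5 years per lamina, 2248 × 5 = 11240 years.
860.6 mm over 11240 years gives 860.6 / 11240 ≈ 0.077 mm/year.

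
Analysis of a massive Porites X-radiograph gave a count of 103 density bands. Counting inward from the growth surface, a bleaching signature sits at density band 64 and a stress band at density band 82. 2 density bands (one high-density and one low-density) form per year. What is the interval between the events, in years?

9 years

82 − 64 = 18 density bands lie between the two events.
Dividing by 2 density bands per year: 18 / 2 = 9 years.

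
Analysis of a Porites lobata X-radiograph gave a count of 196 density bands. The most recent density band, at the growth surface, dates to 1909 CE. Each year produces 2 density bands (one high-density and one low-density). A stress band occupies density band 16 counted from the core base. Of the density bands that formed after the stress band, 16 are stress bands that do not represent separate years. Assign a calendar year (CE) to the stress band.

196 − 16 = 180 density bands lie beyond the stress band toward the growth surface.
Removing the 16 false density bands leaves 180 − 16 = 164 true density bands beyond the stress band.
With 2 density bands per year, 164 / 2 = 82 years.
1909 − 82 = 1827 CE.

1827 CE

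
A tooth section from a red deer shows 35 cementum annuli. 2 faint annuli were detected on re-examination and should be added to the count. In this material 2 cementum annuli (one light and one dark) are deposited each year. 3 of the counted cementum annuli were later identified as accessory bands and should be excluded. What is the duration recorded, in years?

17 yr

After corrections the count is 35 − 3 + 2 = 34 cementum annuli.
Dividing by 2 cementum annuli per year: 34 / 2 = 17 years.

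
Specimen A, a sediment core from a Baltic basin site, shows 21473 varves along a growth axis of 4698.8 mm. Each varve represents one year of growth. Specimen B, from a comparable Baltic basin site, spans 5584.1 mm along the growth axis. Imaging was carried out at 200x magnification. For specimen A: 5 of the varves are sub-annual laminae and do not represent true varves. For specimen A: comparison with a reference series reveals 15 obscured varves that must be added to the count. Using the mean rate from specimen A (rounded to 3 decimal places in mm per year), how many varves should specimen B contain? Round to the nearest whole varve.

Specimen A: true varve count = 21473 − 5 + 15 = 21483.
A: Extension rate ≈ 4698.8 / 21483 = 0.219 mm/yr.
Specimen B: 5584.1 mm / 0.219 mm per year = 25498.17 years ≈ 25498 varves.

25498 varves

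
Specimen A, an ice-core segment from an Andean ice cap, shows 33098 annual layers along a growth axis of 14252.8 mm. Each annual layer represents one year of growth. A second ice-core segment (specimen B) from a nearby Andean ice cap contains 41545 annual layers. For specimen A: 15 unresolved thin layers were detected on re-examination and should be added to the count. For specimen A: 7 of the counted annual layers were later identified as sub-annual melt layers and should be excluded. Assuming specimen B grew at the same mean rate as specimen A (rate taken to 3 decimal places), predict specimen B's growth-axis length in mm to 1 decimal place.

Specimen A: true annual layer count = 33098 − 7 + 15 = 33106.
A: Mean rate = 14252.8 mm / 33106 years ≈ 0.431 mm per year.
B's length ≈ 0.431 × 41545 = 17905.9 mm.

17905.9 mm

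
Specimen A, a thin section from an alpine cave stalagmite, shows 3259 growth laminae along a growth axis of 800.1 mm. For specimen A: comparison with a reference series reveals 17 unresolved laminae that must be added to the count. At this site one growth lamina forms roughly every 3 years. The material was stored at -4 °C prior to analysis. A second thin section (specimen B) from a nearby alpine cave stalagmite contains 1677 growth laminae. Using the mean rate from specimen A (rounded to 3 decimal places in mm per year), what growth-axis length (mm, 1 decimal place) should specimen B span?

Specimen A: adjusted count: 3259 + 17 = 3276 growth laminae.
Specimen A: at 3 years per growth lamina, 3276 × 3 = 9828 years.
A: Extension rate ≈ 800.1 / 9828 = 0.081 mm/year.
Specimen B: at 3 years per growth lamina, 1677 × 3 = 5031 years. Length of B = 0.081 × 5031 = 407.5 mm.

407.5 mm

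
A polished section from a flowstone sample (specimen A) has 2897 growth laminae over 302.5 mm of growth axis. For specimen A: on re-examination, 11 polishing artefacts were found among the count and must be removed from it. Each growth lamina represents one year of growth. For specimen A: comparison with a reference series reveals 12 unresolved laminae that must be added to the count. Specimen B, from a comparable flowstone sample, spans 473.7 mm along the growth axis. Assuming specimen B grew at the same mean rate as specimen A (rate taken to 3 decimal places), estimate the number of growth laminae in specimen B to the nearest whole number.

Specimen A: correcting the raw count gives 2897 − 11 + 12 = 2898 true growth laminae.
A: Extension rate ≈ 302.5 / 2898 = 0.104 mm per year.
B spans 473.7 / 0.104 = 4554.81 years ≈ 4555 growth laminae.

4555 growth laminae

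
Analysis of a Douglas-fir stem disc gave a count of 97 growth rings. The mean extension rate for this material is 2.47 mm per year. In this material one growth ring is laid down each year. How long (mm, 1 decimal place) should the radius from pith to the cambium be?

239.6 mm

The record spans 97 years at 2.47 mm per year.
Length ≈ 2.47 × 97 = 239.6 mm.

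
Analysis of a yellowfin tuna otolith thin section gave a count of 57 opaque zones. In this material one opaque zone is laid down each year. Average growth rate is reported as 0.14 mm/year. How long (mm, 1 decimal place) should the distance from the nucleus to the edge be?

8.0 mm

The record spans 57 years at 0.14 mm per year.
Predicted length = 0.14 mm/year × 57 years = 8.0 mm.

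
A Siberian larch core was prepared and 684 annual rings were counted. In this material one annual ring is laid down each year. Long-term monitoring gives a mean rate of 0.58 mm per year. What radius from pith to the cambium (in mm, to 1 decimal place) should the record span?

The record spans 684 years at 0.58 mm per year.
684 years at 0.58 mm/year gives 0.58 × 684 = 396.7 mm.

396.7 mm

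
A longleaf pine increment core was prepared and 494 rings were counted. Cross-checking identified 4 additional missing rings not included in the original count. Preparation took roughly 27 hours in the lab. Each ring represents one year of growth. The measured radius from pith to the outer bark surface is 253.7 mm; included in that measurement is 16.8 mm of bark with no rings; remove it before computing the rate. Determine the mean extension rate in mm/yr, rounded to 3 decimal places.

True ring count = 494 + 4 = 498.
Net length = 253.7 − 16.8 = 236.9 mm.
236.9 mm over 498 years gives 236.9 / 498 ≈ 0.476 mm/yr.

0.476 mm/yr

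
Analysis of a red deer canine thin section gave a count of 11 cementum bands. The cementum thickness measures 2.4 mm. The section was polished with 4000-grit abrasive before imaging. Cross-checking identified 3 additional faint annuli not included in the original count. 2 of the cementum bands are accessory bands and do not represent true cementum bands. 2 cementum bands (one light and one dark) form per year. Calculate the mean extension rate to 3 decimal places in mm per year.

0.400 mm per year

After corrections the count is 11 − 2 + 3 = 12 cementum bands.
12 cementum bands at 2 per year is 12 / 2 = 6 years.
Mean rate = 2.4 mm / 6 years ≈ 0.400 mm per year.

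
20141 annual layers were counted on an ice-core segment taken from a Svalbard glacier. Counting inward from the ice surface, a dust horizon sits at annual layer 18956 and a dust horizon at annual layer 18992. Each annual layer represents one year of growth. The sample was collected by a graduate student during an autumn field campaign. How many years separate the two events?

36 years

The two markers are separated by 18992 − 18956 = 36 annual layers.
That is 36 years at one annual layer per year.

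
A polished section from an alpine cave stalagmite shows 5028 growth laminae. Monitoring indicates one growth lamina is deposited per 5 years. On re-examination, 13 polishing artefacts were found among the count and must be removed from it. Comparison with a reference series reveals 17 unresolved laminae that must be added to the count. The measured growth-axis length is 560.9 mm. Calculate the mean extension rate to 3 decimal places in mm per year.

After corrections the count is 5028 − 13 + 17 = 5032 growth laminae.
At 5 years per growth lamina, 5032 × 5 = 25160 years.
560.9 mm over 25160 years gives 560.9 / 25160 ≈ 0.022 mm per year.

0.022 mm per year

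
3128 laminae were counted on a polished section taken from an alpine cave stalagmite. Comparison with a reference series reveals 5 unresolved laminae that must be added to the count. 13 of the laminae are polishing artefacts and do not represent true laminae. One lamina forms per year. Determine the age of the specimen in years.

3120 years

Correcting the raw count gives 3128 − 13 + 5 = 3120 true laminae.
One lamina per year makes the duration 3120 years.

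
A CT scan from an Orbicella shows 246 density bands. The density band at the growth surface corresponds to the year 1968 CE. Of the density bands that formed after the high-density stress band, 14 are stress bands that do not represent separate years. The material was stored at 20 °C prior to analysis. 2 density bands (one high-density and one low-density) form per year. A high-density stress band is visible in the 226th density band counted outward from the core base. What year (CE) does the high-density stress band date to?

246 − 226 = 20 density bands lie beyond the high-density stress band toward the growth surface.
Excluding 14 false density bands: 20 − 14 = 6.
Dividing by 2 density bands per year: 6 / 2 = 3 years.
1968 − 3 = 1965 CE.

1965 CE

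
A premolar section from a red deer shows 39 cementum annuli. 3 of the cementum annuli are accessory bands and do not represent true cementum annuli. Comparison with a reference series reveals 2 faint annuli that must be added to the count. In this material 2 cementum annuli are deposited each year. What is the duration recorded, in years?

After corrections the count is 39 − 3 + 2 = 38 cementum annuli.
Dividing by 2 cementum annuli per year: 38 / 2 = 19 years.

19 years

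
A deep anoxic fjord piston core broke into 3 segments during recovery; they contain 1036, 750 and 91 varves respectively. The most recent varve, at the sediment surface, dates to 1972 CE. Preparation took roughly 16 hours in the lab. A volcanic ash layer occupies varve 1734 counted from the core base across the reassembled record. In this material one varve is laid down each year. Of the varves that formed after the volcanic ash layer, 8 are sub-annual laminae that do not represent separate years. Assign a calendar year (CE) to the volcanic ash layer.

1837 CE

Total varves = 1036 + 750 + 91 = 1877.
The volcanic ash layer sits at varve 1734 from the core base, so 1877 − 1734 = 143 varves formed after it.
Excluding 8 false varves: 143 − 8 = 135.
1972 − 135 = 1837 CE.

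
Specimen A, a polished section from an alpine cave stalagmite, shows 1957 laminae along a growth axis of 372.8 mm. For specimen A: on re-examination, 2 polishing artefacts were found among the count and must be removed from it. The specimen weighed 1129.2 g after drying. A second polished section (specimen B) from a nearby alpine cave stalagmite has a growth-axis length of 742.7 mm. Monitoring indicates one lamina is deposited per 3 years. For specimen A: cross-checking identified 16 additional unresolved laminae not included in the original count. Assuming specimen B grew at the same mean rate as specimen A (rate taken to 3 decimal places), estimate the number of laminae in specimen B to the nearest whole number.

3930 laminae

Specimen A: after corrections the count is 1957 − 2 + 16 = 1971 laminae.
Specimen A: at 3 years per lamina, 1971 × 3 = 5913 years.
A: 372.8 mm over 5913 years gives 372.8 / 5913 ≈ 0.063 mm/year.
Specimen B: 742.7 mm / 0.063 mm per year = 11788.89 years; at 3 years per lamina that is 11788.89 / 3 ≈ 3930 laminae.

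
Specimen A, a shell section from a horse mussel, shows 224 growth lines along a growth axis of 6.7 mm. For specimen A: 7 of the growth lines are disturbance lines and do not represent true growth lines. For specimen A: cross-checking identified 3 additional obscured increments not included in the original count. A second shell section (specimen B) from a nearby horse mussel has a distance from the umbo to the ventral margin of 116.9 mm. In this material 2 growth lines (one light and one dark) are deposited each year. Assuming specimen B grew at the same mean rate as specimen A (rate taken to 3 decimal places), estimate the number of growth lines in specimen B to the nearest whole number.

3833 growth lines

Specimen A: true growth line count = 224 − 7 + 3 = 220.
Specimen A: dividing by 2 growth lines per year: 220 / 2 = 110 years.
A: Extension rate ≈ 6.7 / 110 = 0.061 mm per year.
For B, 116.9 / 0.061 = 1916.39 years; at 2 growth lines per year that is 1916.39 × 2 ≈ 3833 growth lines.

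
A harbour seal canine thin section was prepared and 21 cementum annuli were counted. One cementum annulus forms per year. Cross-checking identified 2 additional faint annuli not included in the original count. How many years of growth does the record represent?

23 years

After corrections the count is 21 + 2 = 23 cementum annuli.
With a one-to-one cementum annulus periodicity this is 23 years.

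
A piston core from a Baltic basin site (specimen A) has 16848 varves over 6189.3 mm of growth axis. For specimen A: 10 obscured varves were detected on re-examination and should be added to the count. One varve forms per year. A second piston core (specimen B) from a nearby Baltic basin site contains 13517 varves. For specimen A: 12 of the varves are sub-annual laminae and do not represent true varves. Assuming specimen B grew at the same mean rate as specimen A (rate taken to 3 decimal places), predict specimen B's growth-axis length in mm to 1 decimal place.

4960.7 mm

Specimen A: correcting the raw count gives 16848 − 12 + 10 = 16846 true varves.
A: 6189.3 mm over 16846 years gives 6189.3 / 16846 ≈ 0.367 mm/yr.
For B, 0.367 mm/year × 13517 years = 4960.7 mm.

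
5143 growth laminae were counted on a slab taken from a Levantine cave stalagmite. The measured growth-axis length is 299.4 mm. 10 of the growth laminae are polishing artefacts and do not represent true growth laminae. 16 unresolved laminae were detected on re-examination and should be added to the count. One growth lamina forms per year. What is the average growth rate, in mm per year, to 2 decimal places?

0.06 mm per year

After corrections the count is 5143 − 10 + 16 = 5149 growth laminae.
Extension rate ≈ 299.4 / 5149 = 0.06 mm per year.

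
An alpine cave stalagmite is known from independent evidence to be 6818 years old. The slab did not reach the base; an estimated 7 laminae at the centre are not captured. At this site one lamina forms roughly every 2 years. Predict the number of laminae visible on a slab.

3402 laminae

One lamina every 2 years means 6818 / 2 = 3409 laminae.
3409 − 7 missed = 3402 laminae expected in the prepared section.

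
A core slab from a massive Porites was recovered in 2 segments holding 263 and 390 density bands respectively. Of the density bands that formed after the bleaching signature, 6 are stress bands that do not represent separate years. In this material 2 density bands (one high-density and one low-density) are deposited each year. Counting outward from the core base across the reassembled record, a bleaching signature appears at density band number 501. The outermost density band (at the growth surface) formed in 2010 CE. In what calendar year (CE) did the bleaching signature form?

Total density bands = 263 + 390 = 653.
Between density band 501 and the growth surface there are 653 − 501 = 152 density bands.
Excluding 6 false density bands: 152 − 6 = 146.
146 density bands at 2 per year is 146 / 2 = 73 years.
The density band at the growth surface is 2010 CE, so the bleaching signature dates to 2010 − 73 = 1937 CE.

1937 CE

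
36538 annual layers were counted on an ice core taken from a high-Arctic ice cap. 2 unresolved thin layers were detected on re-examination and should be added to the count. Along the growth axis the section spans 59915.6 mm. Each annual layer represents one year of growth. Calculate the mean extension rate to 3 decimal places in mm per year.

Correcting the raw count gives 36538 + 2 = 36540 true annual layers.
59915.6 mm over 36540 years gives 59915.6 / 36540 ≈ 1.640 mm per year.

1.640 mm per year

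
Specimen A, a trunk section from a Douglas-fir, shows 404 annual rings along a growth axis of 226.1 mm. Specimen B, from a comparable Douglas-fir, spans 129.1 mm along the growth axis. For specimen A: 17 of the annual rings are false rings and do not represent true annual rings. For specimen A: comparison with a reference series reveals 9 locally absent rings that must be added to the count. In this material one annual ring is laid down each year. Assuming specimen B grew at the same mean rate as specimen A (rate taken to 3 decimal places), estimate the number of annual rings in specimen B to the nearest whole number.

Specimen A: correcting the raw count gives 404 − 17 + 9 = 396 true annual rings.
A: Mean rate = 226.1 mm / 396 years ≈ 0.571 mm/year.
For B, 129.1 / 0.571 = 226.09 years ≈ 226 annual rings.

226 annual rings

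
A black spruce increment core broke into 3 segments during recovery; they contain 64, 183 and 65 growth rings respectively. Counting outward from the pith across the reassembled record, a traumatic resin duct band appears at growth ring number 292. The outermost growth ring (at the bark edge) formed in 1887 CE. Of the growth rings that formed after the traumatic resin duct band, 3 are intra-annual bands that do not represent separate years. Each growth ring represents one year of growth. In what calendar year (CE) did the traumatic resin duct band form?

Total growth rings = 64 + 183 + 65 = 312.
Between growth ring 292 and the bark edge there are 312 − 292 = 20 growth rings.
Removing the 3 false growth rings leaves 20 − 3 = 17 true growth rings beyond the traumatic resin duct band.
1887 − 17 = 1870 CE.

1870 CE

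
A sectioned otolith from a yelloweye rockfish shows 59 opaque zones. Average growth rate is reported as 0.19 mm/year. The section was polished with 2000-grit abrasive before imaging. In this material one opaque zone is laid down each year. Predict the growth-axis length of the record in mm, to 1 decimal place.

11.2 mm

59 years of growth are recorded.
59 years at 0.19 mm/year gives 0.19 × 59 = 11.2 mm.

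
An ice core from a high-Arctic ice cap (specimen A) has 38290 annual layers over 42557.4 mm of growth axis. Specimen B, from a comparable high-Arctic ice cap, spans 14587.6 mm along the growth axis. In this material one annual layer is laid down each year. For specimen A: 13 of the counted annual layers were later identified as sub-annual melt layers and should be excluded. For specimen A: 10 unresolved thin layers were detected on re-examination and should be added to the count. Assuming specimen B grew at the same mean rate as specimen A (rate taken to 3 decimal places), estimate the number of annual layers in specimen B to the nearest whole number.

13118 annual layers

Specimen A: true annual layer count = 38290 − 13 + 10 = 38287.
A: Extension rate ≈ 42557.4 / 38287 = 1.112 mm per year.
B spans 14587.6 / 1.112 = 13118.35 years ≈ 13118 annual layers.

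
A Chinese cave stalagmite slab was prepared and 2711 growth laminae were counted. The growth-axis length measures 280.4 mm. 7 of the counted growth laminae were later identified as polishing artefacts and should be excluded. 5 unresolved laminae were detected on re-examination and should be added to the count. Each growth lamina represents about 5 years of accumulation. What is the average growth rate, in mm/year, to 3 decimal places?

True growth lamina count = 2711 − 7 + 5 = 2709.
At 5 years per growth lamina, 2709 × 5 = 13545 years.
280.4 mm over 13545 years gives 280.4 / 13545 ≈ 0.021 mm/year.

0.021 mm/year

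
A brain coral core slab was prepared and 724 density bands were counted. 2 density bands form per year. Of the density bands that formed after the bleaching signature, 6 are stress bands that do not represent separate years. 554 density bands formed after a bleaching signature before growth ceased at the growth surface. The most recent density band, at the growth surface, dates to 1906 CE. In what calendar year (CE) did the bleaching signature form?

554 density bands post-date the bleaching signature.
Removing the 6 false density bands leaves 554 − 6 = 548 true density bands beyond the bleaching signature.
548 density bands at 2 per year is 548 / 2 = 274 years.
Counting back 274 years from 1906 CE places the bleaching signature in 1906 − 274 = 1632 CE.

1632 CE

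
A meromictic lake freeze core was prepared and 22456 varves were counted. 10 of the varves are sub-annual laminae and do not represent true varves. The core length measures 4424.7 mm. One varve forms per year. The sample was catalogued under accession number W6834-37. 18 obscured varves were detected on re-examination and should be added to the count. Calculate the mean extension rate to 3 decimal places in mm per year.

0.197 mm per year

True varve count = 22456 − 10 + 18 = 22464.
4424.7 mm over 22464 years gives 4424.7 / 22464 ≈ 0.197 mm per year.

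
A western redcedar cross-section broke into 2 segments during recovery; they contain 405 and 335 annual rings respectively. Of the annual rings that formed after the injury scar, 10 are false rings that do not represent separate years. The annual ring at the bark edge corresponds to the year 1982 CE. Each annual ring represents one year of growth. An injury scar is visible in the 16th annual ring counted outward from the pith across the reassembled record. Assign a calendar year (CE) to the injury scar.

Total annual rings = 405 + 335 = 740.
The injury scar sits at annual ring 16 from the pith, so 740 − 16 = 724 annual rings formed after it.
Removing the 10 false annual rings leaves 724 − 10 = 714 true annual rings beyond the injury scar.
1982 − 714 = 1268 CE.

1268 CE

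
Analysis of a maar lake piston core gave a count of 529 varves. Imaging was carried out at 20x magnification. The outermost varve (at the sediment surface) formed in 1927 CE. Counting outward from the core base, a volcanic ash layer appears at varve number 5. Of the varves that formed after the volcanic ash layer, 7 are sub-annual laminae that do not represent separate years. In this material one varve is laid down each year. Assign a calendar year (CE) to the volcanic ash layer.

1410 CE

529 − 5 = 524 varves lie beyond the volcanic ash layer toward the sediment surface.
Removing the 7 false varves leaves 524 − 7 = 517 true varves beyond the volcanic ash layer.
The varve at the sediment surface is 1927 CE, so the volcanic ash layer dates to 1927 − 517 = 1410 CE.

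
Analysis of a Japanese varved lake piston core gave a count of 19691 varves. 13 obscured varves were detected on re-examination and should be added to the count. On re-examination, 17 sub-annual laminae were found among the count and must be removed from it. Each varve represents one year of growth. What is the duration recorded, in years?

19687 years

Correcting the raw count gives 19691 − 17 + 13 = 19687 true varves.
At one varve per year, that is 19687 years.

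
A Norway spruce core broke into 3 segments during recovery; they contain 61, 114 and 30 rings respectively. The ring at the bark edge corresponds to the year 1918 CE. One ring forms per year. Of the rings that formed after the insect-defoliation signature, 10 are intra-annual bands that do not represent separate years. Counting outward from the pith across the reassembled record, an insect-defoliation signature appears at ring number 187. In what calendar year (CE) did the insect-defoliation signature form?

1910 CE

Total rings = 61 + 114 + 30 = 205.
Between ring 187 and the bark edge there are 205 − 187 = 18 rings.
18 − 10 false = 8 true rings after the insect-defoliation signature.
1918 − 8 = 1910 CE.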